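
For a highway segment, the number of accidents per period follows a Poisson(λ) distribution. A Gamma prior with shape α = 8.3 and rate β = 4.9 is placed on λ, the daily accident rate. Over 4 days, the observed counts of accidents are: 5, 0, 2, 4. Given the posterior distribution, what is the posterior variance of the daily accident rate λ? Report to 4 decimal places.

0.2437

With a Gamma(shape α, rate β) prior, the Poisson likelihood is conjugate: the posterior is Gamma(α + ΣXᵢ, β + n).
Sum of counts S = 11 over n = 4 days.
Posterior: Gamma(α+S, β+n) = Gamma(8.3+11, 4.9+4) = Gamma(19.3, 8.9).
Var = α/β² = 19.3/8.9² = 0.2437.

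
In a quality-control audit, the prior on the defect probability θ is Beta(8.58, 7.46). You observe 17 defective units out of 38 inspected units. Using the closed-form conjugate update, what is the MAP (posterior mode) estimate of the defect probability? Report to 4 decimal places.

The Beta prior is conjugate to a Binomial/Bernoulli likelihood; the update adds successes to α and failures to β.
Posterior: Beta(α+k, β+n−k) = Beta(8.58+17, 7.46+21) = Beta(25.58, 28.46).
Mode of Beta(a,b) for a,b>1 is (a−1)/(a+b−2) = 24.58/52.04 = 0.4723.

0.4723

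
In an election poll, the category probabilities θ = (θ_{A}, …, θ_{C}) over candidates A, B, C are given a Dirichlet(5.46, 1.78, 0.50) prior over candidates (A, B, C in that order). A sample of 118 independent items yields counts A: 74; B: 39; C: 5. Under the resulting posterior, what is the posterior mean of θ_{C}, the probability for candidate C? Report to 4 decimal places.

The Dirichlet prior is conjugate to the Multinomial likelihood: each posterior αⱼ = prior αⱼ + observed count nⱼ.
Posterior concentration: (79.46, 40.78, 5.50), total = 125.74.
E[θ_{C}|data] = α_{C}/Σα = 5.50/125.74 = 0.0437.

0.0437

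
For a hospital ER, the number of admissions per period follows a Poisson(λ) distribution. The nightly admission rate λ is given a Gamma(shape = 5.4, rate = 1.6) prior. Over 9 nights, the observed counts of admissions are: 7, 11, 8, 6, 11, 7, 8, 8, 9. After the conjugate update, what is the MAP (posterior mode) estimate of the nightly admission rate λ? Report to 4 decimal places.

With a Gamma(shape α, rate β) prior, the Poisson likelihood is conjugate: the posterior is Gamma(α + ΣXᵢ, β + n).
Sum of counts S = 75 over n = 9 nights.
Posterior: Gamma(α+S, β+n) = Gamma(5.4+75, 1.6+9) = Gamma(80.4, 10.6).
Mode of Gamma(α,β) for α≥1 is (α−1)/β = 79.4/10.6 = 7.4906.

7.4906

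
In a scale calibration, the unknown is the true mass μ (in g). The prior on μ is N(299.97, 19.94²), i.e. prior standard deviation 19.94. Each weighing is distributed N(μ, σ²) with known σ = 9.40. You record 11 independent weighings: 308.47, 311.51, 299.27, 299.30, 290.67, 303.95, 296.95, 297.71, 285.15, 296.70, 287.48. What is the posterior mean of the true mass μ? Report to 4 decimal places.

297.9642

For Normal data with known variance σ², a Normal(μ₀, σ₀²) prior on μ is conjugate. Posterior precision = 1/σ₀² + n/σ²; posterior mean is the precision-weighted average of μ₀ and x̄.
Σxᵢ = 308.47 + 311.51 + 299.27 + 299.30 + 290.67 + 303.95 + 296.95 + 297.71 + 285.15 + 296.70 + 287.48 = 3277.16, so n·x̄ = 3277.16.
σ₀² = 19.94² = 397.6036, σ² = 9.40² = 88.36; σ² + n·σ₀² = 88.36 + 11·397.6036 = 4461.9996.
Posterior mean = (μ₀/σ₀² + n·x̄/σ²)/(1/σ₀² + n/σ²) = (σ²·μ₀ + σ₀²·n·x̄)/(σ² + n·σ₀²) = (88.36·299.97 + 397.6036·3277.16)/4461.9996 = 1329515.962976/4461.9996 = 297.9642.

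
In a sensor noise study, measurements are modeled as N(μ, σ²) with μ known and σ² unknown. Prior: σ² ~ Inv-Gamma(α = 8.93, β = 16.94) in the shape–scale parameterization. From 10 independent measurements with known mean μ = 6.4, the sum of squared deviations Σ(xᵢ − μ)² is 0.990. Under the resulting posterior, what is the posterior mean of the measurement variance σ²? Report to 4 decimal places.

1.3484

With known mean μ and an Inverse-Gamma(α, β) prior on σ², the Normal likelihood is conjugate: posterior is Inv-Gamma(α + n/2, β + Σ(xᵢ−μ)²/2).
Posterior: Inv-Gamma(8.93 + 10/2, 16.94 + 0.990/2) = Inv-Gamma(13.93, 17.4350).
E[σ²|data] = β/(α−1) = 17.4350/12.93 = 1.3484.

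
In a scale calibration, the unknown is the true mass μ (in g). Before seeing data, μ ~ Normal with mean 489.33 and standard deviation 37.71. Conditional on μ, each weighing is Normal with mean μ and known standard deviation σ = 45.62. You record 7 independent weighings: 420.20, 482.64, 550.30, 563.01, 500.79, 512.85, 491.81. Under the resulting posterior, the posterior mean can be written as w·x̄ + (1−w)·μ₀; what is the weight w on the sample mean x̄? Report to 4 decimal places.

0.8271

For Normal data with known variance σ², a Normal(μ₀, σ₀²) prior on μ is conjugate. Posterior precision = 1/σ₀² + n/σ²; posterior mean is the precision-weighted average of μ₀ and x̄.
σ₀² = 37.71² = 1422.0441, σ² = 45.62² = 2081.1844. Prior precision 1/σ₀² = 1/1422.0441; data precision n/σ² = 7/2081.1844.
w = (n/σ²)/(1/σ₀² + n/σ²) = n·σ₀²/(σ² + n·σ₀²) = 7·1422.0441/(2081.1844 + 7·1422.0441) = 9954.3087/12035.4931 = 0.8271.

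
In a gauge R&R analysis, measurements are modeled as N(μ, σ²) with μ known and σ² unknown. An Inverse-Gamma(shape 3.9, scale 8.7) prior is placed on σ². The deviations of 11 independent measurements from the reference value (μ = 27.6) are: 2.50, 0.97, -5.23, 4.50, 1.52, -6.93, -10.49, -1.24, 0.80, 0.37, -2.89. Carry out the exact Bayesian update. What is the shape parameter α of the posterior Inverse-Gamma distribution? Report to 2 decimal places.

9.40

With known mean μ and an Inverse-Gamma(α, β) prior on σ², the Normal likelihood is conjugate: posterior is Inv-Gamma(α + n/2, β + Σ(xᵢ−μ)²/2).
Σ(xᵢ−μ)² = (2.50)² + (0.97)² + (-5.23)² + (4.50)² + (1.52)² + (-6.93)² + (-10.49)² + (-1.24)² + (0.80)² + (0.37)² + (-2.89)² = 225.8358.
Posterior: Inv-Gamma(3.9 + 11/2, 8.7 + 225.8358/2) = Inv-Gamma(9.40, 121.61790).
Posterior α = 9.40.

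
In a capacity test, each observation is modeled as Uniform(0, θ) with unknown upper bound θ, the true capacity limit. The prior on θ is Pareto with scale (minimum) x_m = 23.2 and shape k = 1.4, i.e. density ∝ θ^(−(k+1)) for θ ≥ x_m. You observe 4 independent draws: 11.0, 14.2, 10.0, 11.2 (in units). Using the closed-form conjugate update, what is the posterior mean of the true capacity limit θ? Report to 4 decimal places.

A Pareto(scale x_m, shape k) prior on the upper bound θ of Uniform(0, θ) is conjugate: posterior is Pareto(max(x_m, max xᵢ), k + n).
Sample maximum = 14.2; prior scale x_m = 23.2 → posterior scale = max = 23.2.
Posterior shape = 1.4 + 4 = 5.4.
E[θ|data] = k·x_m/(k−1) = 5.4·23.2/4.4 = 28.4727.

28.4727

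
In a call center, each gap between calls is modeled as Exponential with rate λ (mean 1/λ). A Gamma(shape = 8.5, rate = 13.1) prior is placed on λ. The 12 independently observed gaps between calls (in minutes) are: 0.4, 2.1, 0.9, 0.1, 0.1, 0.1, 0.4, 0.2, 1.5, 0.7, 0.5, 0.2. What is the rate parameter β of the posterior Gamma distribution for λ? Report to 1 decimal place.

20.3

With a Gamma(shape α, rate β) prior on the exponential rate λ, the posterior after n observations with total T = Σxᵢ is Gamma(α+n, β+T).
Sum of observations T = 7.2 minutes; n = 12.
Posterior: Gamma(8.5+12, 13.1+7.2) = Gamma(20.5, 20.3).
Posterior β = 20.3.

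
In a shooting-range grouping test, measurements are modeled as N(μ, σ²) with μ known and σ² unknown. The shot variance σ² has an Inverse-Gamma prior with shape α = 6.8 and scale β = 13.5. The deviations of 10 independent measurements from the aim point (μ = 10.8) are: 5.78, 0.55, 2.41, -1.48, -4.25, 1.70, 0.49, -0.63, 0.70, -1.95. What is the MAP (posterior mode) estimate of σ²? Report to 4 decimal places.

With known mean μ and an Inverse-Gamma(α, β) prior on σ², the Normal likelihood is conjugate: posterior is Inv-Gamma(α + n/2, β + Σ(xᵢ−μ)²/2).
Σ(xᵢ−μ)² = (5.78)² + (0.55)² + (2.41)² + (-1.48)² + (-4.25)² + (1.70)² + (0.49)² + (-0.63)² + (0.70)² + (-1.95)² = 67.5914.
Posterior: Inv-Gamma(6.8 + 10/2, 13.5 + 67.5914/2) = Inv-Gamma(11.80, 47.29570).
Mode = β/(α+1) = 47.29570/12.80 = 3.6950.

3.6950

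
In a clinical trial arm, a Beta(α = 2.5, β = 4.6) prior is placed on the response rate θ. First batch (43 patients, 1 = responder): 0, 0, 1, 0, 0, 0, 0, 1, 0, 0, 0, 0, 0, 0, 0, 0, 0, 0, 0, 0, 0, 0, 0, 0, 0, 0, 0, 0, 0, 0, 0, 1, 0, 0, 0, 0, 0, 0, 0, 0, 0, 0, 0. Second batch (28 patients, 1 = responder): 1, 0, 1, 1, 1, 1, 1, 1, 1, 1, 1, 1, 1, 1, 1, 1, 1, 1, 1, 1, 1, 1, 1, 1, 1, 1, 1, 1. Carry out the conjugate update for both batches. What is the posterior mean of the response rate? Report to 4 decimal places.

The Beta prior is conjugate to a Binomial/Bernoulli likelihood; the update adds successes to α and failures to β.
After batch 1: Beta(2.5+3, 4.6+40) = Beta(5.5, 44.6).
After batch 2: Beta(5.5+27, 44.6+1) = Beta(32.5, 45.6).
Posterior mean = α/(α+β) = 32.5/78.1 = 0.4161.

0.4161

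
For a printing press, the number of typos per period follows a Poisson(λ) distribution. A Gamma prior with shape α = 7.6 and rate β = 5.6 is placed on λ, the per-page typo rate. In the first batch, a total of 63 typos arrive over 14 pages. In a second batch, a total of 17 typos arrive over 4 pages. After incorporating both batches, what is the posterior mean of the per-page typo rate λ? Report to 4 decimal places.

With a Gamma(shape α, rate β) prior, the Poisson likelihood is conjugate: the posterior is Gamma(α + ΣXᵢ, β + n).
After batch 1: Gamma(α+S, β+n) = Gamma(7.6+63, 5.6+14) = Gamma(70.6, 19.6).
After batch 2: Gamma(α+S, β+n) = Gamma(70.6+17, 19.6+4) = Gamma(87.6, 23.6).
Posterior mean = α/β = 87.6/23.6 = 3.7119.

3.7119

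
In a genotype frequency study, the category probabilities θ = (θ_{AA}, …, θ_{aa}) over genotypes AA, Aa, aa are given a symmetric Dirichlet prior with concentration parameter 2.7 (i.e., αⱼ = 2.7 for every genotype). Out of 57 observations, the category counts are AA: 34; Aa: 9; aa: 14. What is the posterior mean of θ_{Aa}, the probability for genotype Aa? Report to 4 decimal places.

0.1797

The Dirichlet prior is conjugate to the Multinomial likelihood: each posterior αⱼ = prior αⱼ + observed count nⱼ.
Posterior concentration: (36.7, 11.7, 16.7), total = 65.1.
E[θ_{Aa}|data] = α_{Aa}/Σα = 11.7/65.1 = 0.1797.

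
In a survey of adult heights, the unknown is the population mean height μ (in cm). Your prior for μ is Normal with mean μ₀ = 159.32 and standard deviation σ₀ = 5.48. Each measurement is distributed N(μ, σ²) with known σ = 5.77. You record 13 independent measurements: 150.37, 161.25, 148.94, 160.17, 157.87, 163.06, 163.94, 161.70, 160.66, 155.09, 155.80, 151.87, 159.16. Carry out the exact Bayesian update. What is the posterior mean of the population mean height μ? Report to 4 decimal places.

157.8117

For Normal data with known variance σ², a Normal(μ₀, σ₀²) prior on μ is conjugate. Posterior precision = 1/σ₀² + n/σ²; posterior mean is the precision-weighted average of μ₀ and x̄.
Σxᵢ = 150.37 + 161.25 + 148.94 + 160.17 + 157.87 + 163.06 + 163.94 + 161.70 + 160.66 + 155.09 + 155.80 + 151.87 + 159.16 = 2049.88, so n·x̄ = 2049.88.
σ₀² = 5.48² = 30.0304, σ² = 5.77² = 33.2929; σ² + n·σ₀² = 33.2929 + 13·30.0304 = 423.6881.
Posterior mean = (μ₀/σ₀² + n·x̄/σ²)/(1/σ₀² + n/σ²) = (σ²·μ₀ + σ₀²·n·x̄)/(σ² + n·σ₀²) = (33.2929·159.32 + 30.0304·2049.88)/423.6881 = 66862.94118/423.6881 = 157.8117.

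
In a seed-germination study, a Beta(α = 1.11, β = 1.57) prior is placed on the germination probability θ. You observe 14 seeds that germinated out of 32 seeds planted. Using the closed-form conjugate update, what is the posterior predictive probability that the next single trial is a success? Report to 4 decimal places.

0.4357

The Beta prior is conjugate to a Binomial/Bernoulli likelihood; the update adds successes to α and failures to β.
Posterior: Beta(α+k, β+n−k) = Beta(1.11+14, 1.57+18) = Beta(15.11, 19.57).
For a single future Bernoulli trial, P(success | data) = α/(α+β) = 0.4357.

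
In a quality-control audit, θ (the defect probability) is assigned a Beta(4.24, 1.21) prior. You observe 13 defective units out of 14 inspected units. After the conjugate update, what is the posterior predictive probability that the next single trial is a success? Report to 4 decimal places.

0.8864

The Beta prior is conjugate to a Binomial/Bernoulli likelihood; the update adds successes to α and failures to β.
Posterior: Beta(α+k, β+n−k) = Beta(4.24+13, 1.21+1) = Beta(17.24, 2.21).
For a single future Bernoulli trial, P(success | data) = α/(α+β) = 0.8864.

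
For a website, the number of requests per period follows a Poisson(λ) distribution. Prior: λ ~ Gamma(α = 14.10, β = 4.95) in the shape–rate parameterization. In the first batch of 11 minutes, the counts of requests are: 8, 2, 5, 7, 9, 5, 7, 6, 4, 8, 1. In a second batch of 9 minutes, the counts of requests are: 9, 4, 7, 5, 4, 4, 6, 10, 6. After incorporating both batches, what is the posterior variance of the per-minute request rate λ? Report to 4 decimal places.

0.2106

With a Gamma(shape α, rate β) prior, the Poisson likelihood is conjugate: the posterior is Gamma(α + ΣXᵢ, β + n).
Batch 1: sum of counts S = 62 over n = 11 minutes.
After batch 1: Gamma(α+S, β+n) = Gamma(14.10+62, 4.95+11) = Gamma(76.10, 15.95).
Batch 2: sum of counts S = 55 over n = 9 minutes.
After batch 2: Gamma(α+S, β+n) = Gamma(76.10+55, 15.95+9) = Gamma(131.10, 24.95).
Var = α/β² = 131.10/24.95² = 0.2106.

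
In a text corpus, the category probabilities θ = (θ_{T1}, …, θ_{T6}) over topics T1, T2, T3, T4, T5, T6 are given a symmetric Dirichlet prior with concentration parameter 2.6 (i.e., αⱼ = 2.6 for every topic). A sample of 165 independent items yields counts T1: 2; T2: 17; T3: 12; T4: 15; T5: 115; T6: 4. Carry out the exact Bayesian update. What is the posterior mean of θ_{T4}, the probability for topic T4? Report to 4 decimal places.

The Dirichlet prior is conjugate to the Multinomial likelihood: each posterior αⱼ = prior αⱼ + observed count nⱼ.
Posterior concentration: (4.6, 19.6, 14.6, 17.6, 117.6, 6.6), total = 180.6.
E[θ_{T4}|data] = α_{T4}/Σα = 17.6/180.6 = 0.0975.

0.0975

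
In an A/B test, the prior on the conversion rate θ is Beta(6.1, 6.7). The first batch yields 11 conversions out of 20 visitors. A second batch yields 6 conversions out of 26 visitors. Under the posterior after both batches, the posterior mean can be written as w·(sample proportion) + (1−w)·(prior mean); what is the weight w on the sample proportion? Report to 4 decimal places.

0.7823

The Beta prior is conjugate to a Binomial/Bernoulli likelihood; the update adds successes to α and failures to β.
Total number of visitors: n = 20 + 26 = 46.
Posterior mean = (α₀+k)/(α₀+β₀+n) = [n/(α₀+β₀+n)]·(k/n) + [(α₀+β₀)/(α₀+β₀+n)]·α₀/(α₀+β₀), so only n and the prior enter the weight.
The weight on the data is w = n/(α₀+β₀+n) = 46/(6.1+6.7+46) = 46/58.8 = 0.7823.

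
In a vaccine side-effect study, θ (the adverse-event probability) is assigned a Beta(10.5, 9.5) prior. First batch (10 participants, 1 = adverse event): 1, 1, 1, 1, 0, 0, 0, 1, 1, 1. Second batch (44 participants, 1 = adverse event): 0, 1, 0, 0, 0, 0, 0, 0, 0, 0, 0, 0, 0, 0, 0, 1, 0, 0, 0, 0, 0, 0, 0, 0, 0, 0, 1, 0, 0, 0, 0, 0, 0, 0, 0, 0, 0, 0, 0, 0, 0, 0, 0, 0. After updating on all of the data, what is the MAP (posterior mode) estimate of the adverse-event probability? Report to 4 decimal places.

The Beta prior is conjugate to a Binomial/Bernoulli likelihood; the update adds successes to α and failures to β.
After batch 1: Beta(10.5+7, 9.5+3) = Beta(17.5, 12.5).
After batch 2: Beta(17.5+3, 12.5+41) = Beta(20.5, 53.5).
Mode of Beta(a,b) for a,b>1 is (a−1)/(a+b−2) = 19.5/72.0 = 0.2708.

0.2708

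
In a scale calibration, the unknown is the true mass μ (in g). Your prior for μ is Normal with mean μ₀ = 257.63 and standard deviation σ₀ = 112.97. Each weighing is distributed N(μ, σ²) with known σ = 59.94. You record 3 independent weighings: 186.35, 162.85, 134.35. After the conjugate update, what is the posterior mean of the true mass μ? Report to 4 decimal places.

For Normal data with known variance σ², a Normal(μ₀, σ₀²) prior on μ is conjugate. Posterior precision = 1/σ₀² + n/σ²; posterior mean is the precision-weighted average of μ₀ and x̄.
Σxᵢ = 186.35 + 162.85 + 134.35 = 483.55, so n·x̄ = 483.55.
σ₀² = 112.97² = 12762.2209, σ² = 59.94² = 3592.8036; σ² + n·σ₀² = 3592.8036 + 3·12762.2209 = 41879.4663.
Posterior mean = (μ₀/σ₀² + n·x̄/σ²)/(1/σ₀² + n/σ²) = (σ²·μ₀ + σ₀²·n·x̄)/(σ² + n·σ₀²) = (3592.8036·257.63 + 12762.2209·483.55)/41879.4663 = 7096785.907663/41879.4663 = 169.4574.

169.4574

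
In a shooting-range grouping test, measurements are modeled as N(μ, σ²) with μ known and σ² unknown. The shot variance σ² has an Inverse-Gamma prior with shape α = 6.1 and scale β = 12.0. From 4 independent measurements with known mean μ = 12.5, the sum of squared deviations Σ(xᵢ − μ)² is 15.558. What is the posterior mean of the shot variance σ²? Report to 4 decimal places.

With known mean μ and an Inverse-Gamma(α, β) prior on σ², the Normal likelihood is conjugate: posterior is Inv-Gamma(α + n/2, β + Σ(xᵢ−μ)²/2).
Posterior: Inv-Gamma(6.1 + 4/2, 12.0 + 15.558/2) = Inv-Gamma(8.10, 19.7790).
E[σ²|data] = β/(α−1) = 19.7790/7.10 = 2.7858.

2.7858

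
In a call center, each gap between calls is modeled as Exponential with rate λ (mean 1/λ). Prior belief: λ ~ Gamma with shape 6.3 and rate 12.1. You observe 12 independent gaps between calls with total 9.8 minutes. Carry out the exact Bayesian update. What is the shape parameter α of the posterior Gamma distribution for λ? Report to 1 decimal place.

With a Gamma(shape α, rate β) prior on the exponential rate λ, the posterior after n observations with total T = Σxᵢ is Gamma(α+n, β+T).
Posterior: Gamma(6.3+12, 12.1+9.8) = Gamma(18.3, 21.9).
Posterior α = 18.3.

18.3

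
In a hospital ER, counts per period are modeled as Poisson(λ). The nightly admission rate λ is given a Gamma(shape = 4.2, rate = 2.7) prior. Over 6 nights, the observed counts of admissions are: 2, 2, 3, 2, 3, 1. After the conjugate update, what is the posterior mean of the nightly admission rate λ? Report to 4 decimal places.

With a Gamma(shape α, rate β) prior, the Poisson likelihood is conjugate: the posterior is Gamma(α + ΣXᵢ, β + n).
Sum of counts S = 13 over n = 6 nights.
Posterior: Gamma(α+S, β+n) = Gamma(4.2+13, 2.7+6) = Gamma(17.2, 8.7).
Posterior mean = α/β = 17.2/8.7 = 1.9770.

1.9770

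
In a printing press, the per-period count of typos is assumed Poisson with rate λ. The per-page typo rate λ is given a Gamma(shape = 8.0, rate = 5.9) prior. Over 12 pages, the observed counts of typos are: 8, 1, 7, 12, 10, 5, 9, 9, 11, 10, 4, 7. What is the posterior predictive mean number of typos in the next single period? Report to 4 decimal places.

5.6425

With a Gamma(shape α, rate β) prior, the Poisson likelihood is conjugate: the posterior is Gamma(α + ΣXᵢ, β + n).
Sum of counts S = 93 over n = 12 pages.
Posterior: Gamma(α+S, β+n) = Gamma(8.0+93, 5.9+12) = Gamma(101.0, 17.9).
The predictive distribution for one future period is NegBinom with mean α/β = 5.6425.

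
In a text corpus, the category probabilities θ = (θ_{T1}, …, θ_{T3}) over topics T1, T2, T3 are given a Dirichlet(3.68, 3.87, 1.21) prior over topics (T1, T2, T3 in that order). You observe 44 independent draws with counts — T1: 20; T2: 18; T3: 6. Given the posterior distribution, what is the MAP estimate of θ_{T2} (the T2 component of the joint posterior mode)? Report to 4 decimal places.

The Dirichlet prior is conjugate to the Multinomial likelihood: each posterior αⱼ = prior αⱼ + observed count nⱼ.
Posterior concentration: (23.68, 21.87, 7.21), total = 52.76.
Joint mode component: (α_{T2}−1)/(Σα−K) = 20.87/49.76 = 0.4194.

0.4194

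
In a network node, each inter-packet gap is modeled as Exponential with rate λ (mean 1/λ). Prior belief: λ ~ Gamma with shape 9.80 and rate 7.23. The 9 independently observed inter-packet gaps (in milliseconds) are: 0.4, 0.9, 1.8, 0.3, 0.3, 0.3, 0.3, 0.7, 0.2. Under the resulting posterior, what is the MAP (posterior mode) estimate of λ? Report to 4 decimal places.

1.4320

With a Gamma(shape α, rate β) prior on the exponential rate λ, the posterior after n observations with total T = Σxᵢ is Gamma(α+n, β+T).
Sum of observations T = 5.2 milliseconds; n = 9.
Posterior: Gamma(9.80+9, 7.23+5.2) = Gamma(18.80, 12.43).
Mode = (α−1)/β = 1.4320.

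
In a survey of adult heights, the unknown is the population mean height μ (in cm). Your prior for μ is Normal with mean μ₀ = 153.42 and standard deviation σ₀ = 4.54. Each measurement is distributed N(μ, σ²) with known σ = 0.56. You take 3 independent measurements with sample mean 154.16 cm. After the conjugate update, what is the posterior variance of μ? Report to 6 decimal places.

For Normal data with known variance σ², a Normal(μ₀, σ₀²) prior on μ is conjugate. Posterior precision = 1/σ₀² + n/σ²; posterior mean is the precision-weighted average of μ₀ and x̄.
σ₀² = 4.54² = 20.6116, σ² = 0.56² = 0.3136; σ² + n·σ₀² = 0.3136 + 3·20.6116 = 62.1484.
Posterior precision = 1/σ₀² + n/σ² = 1/20.6116 + 3/0.3136 = (σ² + n·σ₀²)/(σ₀²σ²) = 62.1484/(20.6116·0.3136); posterior variance σₙ² = σ₀²σ²/(σ² + n·σ₀²) = 20.6116·0.3136/62.1484 = 0.104006.

0.104006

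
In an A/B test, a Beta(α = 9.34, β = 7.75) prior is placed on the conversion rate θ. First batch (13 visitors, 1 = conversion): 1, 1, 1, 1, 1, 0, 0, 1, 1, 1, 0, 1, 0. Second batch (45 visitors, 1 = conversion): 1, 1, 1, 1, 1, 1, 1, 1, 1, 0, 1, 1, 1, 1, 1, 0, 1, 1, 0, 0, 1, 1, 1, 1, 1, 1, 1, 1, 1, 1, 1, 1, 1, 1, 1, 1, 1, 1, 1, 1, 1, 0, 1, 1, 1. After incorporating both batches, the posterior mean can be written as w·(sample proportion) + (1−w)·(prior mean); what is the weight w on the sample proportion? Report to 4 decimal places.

The Beta prior is conjugate to a Binomial/Bernoulli likelihood; the update adds successes to α and failures to β.
Total number of visitors: n = 13 + 45 = 58.
Posterior mean = (α₀+k)/(α₀+β₀+n) = [n/(α₀+β₀+n)]·(k/n) + [(α₀+β₀)/(α₀+β₀+n)]·α₀/(α₀+β₀), so only n and the prior enter the weight.
The weight on the data is w = n/(α₀+β₀+n) = 58/(9.34+7.75+58) = 58/75.09 = 0.7724.

0.7724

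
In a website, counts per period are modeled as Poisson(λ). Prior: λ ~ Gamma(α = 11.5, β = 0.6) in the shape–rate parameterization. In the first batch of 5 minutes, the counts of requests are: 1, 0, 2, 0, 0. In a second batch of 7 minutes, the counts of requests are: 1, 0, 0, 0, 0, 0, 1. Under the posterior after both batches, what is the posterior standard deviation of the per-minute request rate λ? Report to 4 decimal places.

With a Gamma(shape α, rate β) prior, the Poisson likelihood is conjugate: the posterior is Gamma(α + ΣXᵢ, β + n).
Batch 1: sum of counts S = 3 over n = 5 minutes.
After batch 1: Gamma(α+S, β+n) = Gamma(11.5+3, 0.6+5) = Gamma(14.5, 5.6).
Batch 2: sum of counts S = 2 over n = 7 minutes.
After batch 2: Gamma(α+S, β+n) = Gamma(14.5+2, 5.6+7) = Gamma(16.5, 12.6).
SD = √α/β = √16.5/12.6 = 0.3224.

0.3224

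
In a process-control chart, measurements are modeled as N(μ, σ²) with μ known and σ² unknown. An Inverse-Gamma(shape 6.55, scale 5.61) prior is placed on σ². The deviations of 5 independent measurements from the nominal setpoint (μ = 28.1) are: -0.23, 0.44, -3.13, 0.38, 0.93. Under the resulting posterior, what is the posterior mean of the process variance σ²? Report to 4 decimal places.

1.3834

With known mean μ and an Inverse-Gamma(α, β) prior on σ², the Normal likelihood is conjugate: posterior is Inv-Gamma(α + n/2, β + Σ(xᵢ−μ)²/2).
Σ(xᵢ−μ)² = (-0.23)² + (0.44)² + (-3.13)² + (0.38)² + (0.93)² = 11.0527.
Posterior: Inv-Gamma(6.55 + 5/2, 5.61 + 11.0527/2) = Inv-Gamma(9.05, 11.13635).
E[σ²|data] = β/(α−1) = 11.13635/8.05 = 1.3834.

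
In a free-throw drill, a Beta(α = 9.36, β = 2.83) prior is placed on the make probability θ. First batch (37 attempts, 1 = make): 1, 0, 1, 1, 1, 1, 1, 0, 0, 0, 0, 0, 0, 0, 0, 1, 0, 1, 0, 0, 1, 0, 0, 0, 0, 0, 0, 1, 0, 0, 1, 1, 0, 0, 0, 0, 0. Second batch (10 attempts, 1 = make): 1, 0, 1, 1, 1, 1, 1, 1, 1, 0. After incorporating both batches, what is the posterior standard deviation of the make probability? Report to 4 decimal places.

The Beta prior is conjugate to a Binomial/Bernoulli likelihood; the update adds successes to α and failures to β.
After batch 1: Beta(9.36+12, 2.83+25) = Beta(21.36, 27.83).
After batch 2: Beta(21.36+8, 27.83+2) = Beta(29.36, 29.83).
Var = αβ/((α+β)²(α+β+1)) = 29.36·29.83/(59.19²·60.19) = 0.00415325; SD = √0.00415325 = 0.0644.

0.0644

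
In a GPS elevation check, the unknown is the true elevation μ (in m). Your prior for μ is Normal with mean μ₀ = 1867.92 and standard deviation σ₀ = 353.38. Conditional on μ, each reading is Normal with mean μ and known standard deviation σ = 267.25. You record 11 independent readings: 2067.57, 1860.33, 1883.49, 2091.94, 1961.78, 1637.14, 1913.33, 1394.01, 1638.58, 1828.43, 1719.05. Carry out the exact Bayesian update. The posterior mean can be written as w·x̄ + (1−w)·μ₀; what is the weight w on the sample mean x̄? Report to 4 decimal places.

0.9506

For Normal data with known variance σ², a Normal(μ₀, σ₀²) prior on μ is conjugate. Posterior precision = 1/σ₀² + n/σ²; posterior mean is the precision-weighted average of μ₀ and x̄.
σ₀² = 353.38² = 124877.4244, σ² = 267.25² = 71422.5625. Prior precision 1/σ₀² = 1/124877.4244; data precision n/σ² = 11/71422.5625.
w = (n/σ²)/(1/σ₀² + n/σ²) = n·σ₀²/(σ² + n·σ₀²) = 11·124877.4244/(71422.5625 + 11·124877.4244) = 1373651.6684/1445074.2309 = 0.9506.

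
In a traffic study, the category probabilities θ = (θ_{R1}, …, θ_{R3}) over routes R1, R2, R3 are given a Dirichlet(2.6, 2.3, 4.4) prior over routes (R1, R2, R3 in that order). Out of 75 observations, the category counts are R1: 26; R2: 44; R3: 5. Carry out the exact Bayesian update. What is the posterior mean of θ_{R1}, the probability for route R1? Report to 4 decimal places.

0.3393

The Dirichlet prior is conjugate to the Multinomial likelihood: each posterior αⱼ = prior αⱼ + observed count nⱼ.
Posterior concentration: (28.6, 46.3, 9.4), total = 84.3.
E[θ_{R1}|data] = α_{R1}/Σα = 28.6/84.3 = 0.3393.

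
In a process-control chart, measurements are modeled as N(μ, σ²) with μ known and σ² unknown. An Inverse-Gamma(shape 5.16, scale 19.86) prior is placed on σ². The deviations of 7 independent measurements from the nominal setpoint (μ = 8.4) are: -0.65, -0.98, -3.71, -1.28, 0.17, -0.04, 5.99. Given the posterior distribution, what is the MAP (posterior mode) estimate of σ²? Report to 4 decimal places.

With known mean μ and an Inverse-Gamma(α, β) prior on σ², the Normal likelihood is conjugate: posterior is Inv-Gamma(α + n/2, β + Σ(xᵢ−μ)²/2).
Σ(xᵢ−μ)² = (-0.65)² + (-0.98)² + (-3.71)² + (-1.28)² + (0.17)² + (-0.04)² + (5.99)² = 52.6960.
Posterior: Inv-Gamma(5.16 + 7/2, 19.86 + 52.6960/2) = Inv-Gamma(8.66, 46.20800).
Mode = β/(α+1) = 46.20800/9.66 = 4.7834.

4.7834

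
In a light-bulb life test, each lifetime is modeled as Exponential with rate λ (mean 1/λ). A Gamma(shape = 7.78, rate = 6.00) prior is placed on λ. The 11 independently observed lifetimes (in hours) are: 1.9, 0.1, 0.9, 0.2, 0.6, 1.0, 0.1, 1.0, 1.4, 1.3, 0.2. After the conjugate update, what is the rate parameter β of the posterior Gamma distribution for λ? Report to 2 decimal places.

With a Gamma(shape α, rate β) prior on the exponential rate λ, the posterior after n observations with total T = Σxᵢ is Gamma(α+n, β+T).
Sum of observations T = 8.7 hours; n = 11.
Posterior: Gamma(7.78+11, 6.00+8.7) = Gamma(18.78, 14.70).
Posterior β = 14.70.

14.70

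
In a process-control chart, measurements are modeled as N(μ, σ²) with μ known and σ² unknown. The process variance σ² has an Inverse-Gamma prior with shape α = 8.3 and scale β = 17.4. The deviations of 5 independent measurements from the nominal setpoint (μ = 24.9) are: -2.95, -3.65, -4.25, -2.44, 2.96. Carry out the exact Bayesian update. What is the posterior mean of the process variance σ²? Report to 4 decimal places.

4.5716

With known mean μ and an Inverse-Gamma(α, β) prior on σ², the Normal likelihood is conjugate: posterior is Inv-Gamma(α + n/2, β + Σ(xᵢ−μ)²/2).
Σ(xᵢ−μ)² = (-2.95)² + (-3.65)² + (-4.25)² + (-2.44)² + (2.96)² = 54.8027.
Posterior: Inv-Gamma(8.3 + 5/2, 17.4 + 54.8027/2) = Inv-Gamma(10.80, 44.80135).
E[σ²|data] = β/(α−1) = 44.80135/9.80 = 4.5716.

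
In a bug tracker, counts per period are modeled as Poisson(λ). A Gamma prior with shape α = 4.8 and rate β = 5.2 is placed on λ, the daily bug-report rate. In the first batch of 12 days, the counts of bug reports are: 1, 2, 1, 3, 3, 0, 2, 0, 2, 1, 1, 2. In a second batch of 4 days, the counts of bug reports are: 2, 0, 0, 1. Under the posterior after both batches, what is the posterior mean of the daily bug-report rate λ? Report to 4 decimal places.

With a Gamma(shape α, rate β) prior, the Poisson likelihood is conjugate: the posterior is Gamma(α + ΣXᵢ, β + n).
Batch 1: sum of counts S = 18 over n = 12 days.
After batch 1: Gamma(α+S, β+n) = Gamma(4.8+18, 5.2+12) = Gamma(22.8, 17.2).
Batch 2: sum of counts S = 3 over n = 4 days.
After batch 2: Gamma(α+S, β+n) = Gamma(22.8+3, 17.2+4) = Gamma(25.8, 21.2).
Posterior mean = α/β = 25.8/21.2 = 1.2170.

1.2170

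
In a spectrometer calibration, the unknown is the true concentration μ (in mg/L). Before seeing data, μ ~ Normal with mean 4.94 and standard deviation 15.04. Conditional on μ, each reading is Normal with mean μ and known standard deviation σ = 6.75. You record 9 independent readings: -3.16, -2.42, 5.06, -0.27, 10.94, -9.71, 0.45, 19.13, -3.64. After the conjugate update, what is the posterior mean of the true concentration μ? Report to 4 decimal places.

1.8883

For Normal data with known variance σ², a Normal(μ₀, σ₀²) prior on μ is conjugate. Posterior precision = 1/σ₀² + n/σ²; posterior mean is the precision-weighted average of μ₀ and x̄.
Σxᵢ = (-3.16) + (-2.42) + 5.06 + (-0.27) + 10.94 + (-9.71) + 0.45 + 19.13 + (-3.64) = 16.38, so n·x̄ = 16.38.
σ₀² = 15.04² = 226.2016, σ² = 6.75² = 45.5625; σ² + n·σ₀² = 45.5625 + 9·226.2016 = 2081.3769.
Posterior mean = (μ₀/σ₀² + n·x̄/σ²)/(1/σ₀² + n/σ²) = (σ²·μ₀ + σ₀²·n·x̄)/(σ² + n·σ₀²) = (45.5625·4.94 + 226.2016·16.38)/2081.3769 = 3930.260958/2081.3769 = 1.8883.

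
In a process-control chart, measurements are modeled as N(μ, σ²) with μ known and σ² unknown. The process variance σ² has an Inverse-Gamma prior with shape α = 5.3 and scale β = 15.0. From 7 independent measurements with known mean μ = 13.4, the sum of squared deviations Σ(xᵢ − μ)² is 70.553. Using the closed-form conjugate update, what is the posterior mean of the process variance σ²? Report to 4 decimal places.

With known mean μ and an Inverse-Gamma(α, β) prior on σ², the Normal likelihood is conjugate: posterior is Inv-Gamma(α + n/2, β + Σ(xᵢ−μ)²/2).
Posterior: Inv-Gamma(5.3 + 7/2, 15.0 + 70.553/2) = Inv-Gamma(8.80, 50.2765).
E[σ²|data] = β/(α−1) = 50.2765/7.80 = 6.4457.

6.4457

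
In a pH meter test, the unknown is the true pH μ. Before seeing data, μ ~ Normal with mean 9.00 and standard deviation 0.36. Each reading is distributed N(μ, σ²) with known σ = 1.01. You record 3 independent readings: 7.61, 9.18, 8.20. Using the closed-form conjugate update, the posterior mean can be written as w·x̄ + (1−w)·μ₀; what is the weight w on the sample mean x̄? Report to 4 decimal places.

0.2760

For Normal data with known variance σ², a Normal(μ₀, σ₀²) prior on μ is conjugate. Posterior precision = 1/σ₀² + n/σ²; posterior mean is the precision-weighted average of μ₀ and x̄.
σ₀² = 0.36² = 0.1296, σ² = 1.01² = 1.0201. Prior precision 1/σ₀² = 1/0.1296; data precision n/σ² = 3/1.0201.
w = (n/σ²)/(1/σ₀² + n/σ²) = n·σ₀²/(σ² + n·σ₀²) = 3·0.1296/(1.0201 + 3·0.1296) = 0.3888/1.4089 = 0.2760.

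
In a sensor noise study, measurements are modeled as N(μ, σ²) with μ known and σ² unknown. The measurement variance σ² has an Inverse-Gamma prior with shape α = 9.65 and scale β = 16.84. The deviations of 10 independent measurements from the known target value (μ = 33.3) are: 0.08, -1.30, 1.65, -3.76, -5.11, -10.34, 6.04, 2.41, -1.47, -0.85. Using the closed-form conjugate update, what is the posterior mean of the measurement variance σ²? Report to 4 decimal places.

8.4409

With known mean μ and an Inverse-Gamma(α, β) prior on σ², the Normal likelihood is conjugate: posterior is Inv-Gamma(α + n/2, β + Σ(xᵢ−μ)²/2).
Σ(xᵢ−μ)² = (0.08)² + (-1.30)² + (1.65)² + (-3.76)² + (-5.11)² + (-10.34)² + (6.04)² + (2.41)² + (-1.47)² + (-0.85)² = 196.7573.
Posterior: Inv-Gamma(9.65 + 10/2, 16.84 + 196.7573/2) = Inv-Gamma(14.65, 115.21865).
E[σ²|data] = β/(α−1) = 115.21865/13.65 = 8.4409.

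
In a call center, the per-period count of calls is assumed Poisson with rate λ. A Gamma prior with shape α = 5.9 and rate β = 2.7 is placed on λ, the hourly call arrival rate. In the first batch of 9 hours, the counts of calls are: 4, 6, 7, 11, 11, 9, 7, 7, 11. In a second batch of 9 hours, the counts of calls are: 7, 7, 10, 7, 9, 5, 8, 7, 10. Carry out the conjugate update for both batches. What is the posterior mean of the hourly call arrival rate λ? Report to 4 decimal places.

With a Gamma(shape α, rate β) prior, the Poisson likelihood is conjugate: the posterior is Gamma(α + ΣXᵢ, β + n).
Batch 1: sum of counts S = 73 over n = 9 hours.
After batch 1: Gamma(α+S, β+n) = Gamma(5.9+73, 2.7+9) = Gamma(78.9, 11.7).
Batch 2: sum of counts S = 70 over n = 9 hours.
After batch 2: Gamma(α+S, β+n) = Gamma(78.9+70, 11.7+9) = Gamma(148.9, 20.7).
Posterior mean = α/β = 148.9/20.7 = 7.1932.

7.1932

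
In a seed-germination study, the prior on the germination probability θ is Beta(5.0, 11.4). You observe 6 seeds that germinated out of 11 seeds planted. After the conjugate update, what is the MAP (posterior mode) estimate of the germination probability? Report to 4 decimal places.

The Beta prior is conjugate to a Binomial/Bernoulli likelihood; the update adds successes to α and failures to β.
Posterior: Beta(α+k, β+n−k) = Beta(5.0+6, 11.4+5) = Beta(11.0, 16.4).
Mode of Beta(a,b) for a,b>1 is (a−1)/(a+b−2) = 10.0/25.4 = 0.3937.

0.3937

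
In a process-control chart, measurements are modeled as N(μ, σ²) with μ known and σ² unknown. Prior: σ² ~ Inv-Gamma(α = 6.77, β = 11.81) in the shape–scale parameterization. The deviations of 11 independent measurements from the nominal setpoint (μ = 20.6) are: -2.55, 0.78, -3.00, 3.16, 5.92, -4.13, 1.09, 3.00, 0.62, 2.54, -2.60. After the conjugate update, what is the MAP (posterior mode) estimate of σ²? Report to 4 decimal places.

With known mean μ and an Inverse-Gamma(α, β) prior on σ², the Normal likelihood is conjugate: posterior is Inv-Gamma(α + n/2, β + Σ(xᵢ−μ)²/2).
Σ(xᵢ−μ)² = (-2.55)² + (0.78)² + (-3.00)² + (3.16)² + (5.92)² + (-4.13)² + (1.09)² + (3.00)² + (0.62)² + (2.54)² + (-2.60)² = 101.9839.
Posterior: Inv-Gamma(6.77 + 11/2, 11.81 + 101.9839/2) = Inv-Gamma(12.27, 62.80195).
Mode = β/(α+1) = 62.80195/13.27 = 4.7326.

4.7326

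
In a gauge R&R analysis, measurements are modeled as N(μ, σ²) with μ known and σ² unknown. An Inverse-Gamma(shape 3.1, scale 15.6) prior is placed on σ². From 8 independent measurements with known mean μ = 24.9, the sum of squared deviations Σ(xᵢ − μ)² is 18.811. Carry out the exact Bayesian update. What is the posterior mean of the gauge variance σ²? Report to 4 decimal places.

With known mean μ and an Inverse-Gamma(α, β) prior on σ², the Normal likelihood is conjugate: posterior is Inv-Gamma(α + n/2, β + Σ(xᵢ−μ)²/2).
Posterior: Inv-Gamma(3.1 + 8/2, 15.6 + 18.811/2) = Inv-Gamma(7.10, 25.0055).
E[σ²|data] = β/(α−1) = 25.0055/6.10 = 4.0993.

4.0993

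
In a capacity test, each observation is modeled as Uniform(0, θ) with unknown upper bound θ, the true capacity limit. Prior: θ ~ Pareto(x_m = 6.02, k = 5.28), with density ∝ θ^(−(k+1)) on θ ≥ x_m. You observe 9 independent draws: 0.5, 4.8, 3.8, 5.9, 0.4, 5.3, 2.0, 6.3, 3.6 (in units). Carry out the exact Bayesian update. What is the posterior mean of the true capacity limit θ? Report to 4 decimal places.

A Pareto(scale x_m, shape k) prior on the upper bound θ of Uniform(0, θ) is conjugate: posterior is Pareto(max(x_m, max xᵢ), k + n).
Sample maximum = 6.3; prior scale x_m = 6.02 → posterior scale = max = 6.30.
Posterior shape = 5.28 + 9 = 14.28.
E[θ|data] = k·x_m/(k−1) = 14.28·6.30/13.28 = 6.7744.

6.7744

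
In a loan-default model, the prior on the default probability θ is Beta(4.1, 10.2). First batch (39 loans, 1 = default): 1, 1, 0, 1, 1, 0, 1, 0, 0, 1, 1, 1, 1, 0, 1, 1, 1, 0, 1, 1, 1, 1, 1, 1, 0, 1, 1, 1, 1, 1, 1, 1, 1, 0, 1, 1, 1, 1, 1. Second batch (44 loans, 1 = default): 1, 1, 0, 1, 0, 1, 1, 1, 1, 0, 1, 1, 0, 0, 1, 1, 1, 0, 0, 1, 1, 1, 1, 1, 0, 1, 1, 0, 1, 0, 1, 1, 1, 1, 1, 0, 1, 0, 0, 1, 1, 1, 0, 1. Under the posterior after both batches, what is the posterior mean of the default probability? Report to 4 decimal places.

0.6691

The Beta prior is conjugate to a Binomial/Bernoulli likelihood; the update adds successes to α and failures to β.
After batch 1: Beta(4.1+31, 10.2+8) = Beta(35.1, 18.2).
After batch 2: Beta(35.1+30, 18.2+14) = Beta(65.1, 32.2).
Posterior mean = α/(α+β) = 65.1/97.3 = 0.6691.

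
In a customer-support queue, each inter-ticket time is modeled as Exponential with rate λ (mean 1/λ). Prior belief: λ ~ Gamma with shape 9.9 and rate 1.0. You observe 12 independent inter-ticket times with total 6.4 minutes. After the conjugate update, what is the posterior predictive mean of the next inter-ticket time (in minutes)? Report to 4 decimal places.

0.3541

With a Gamma(shape α, rate β) prior on the exponential rate λ, the posterior after n observations with total T = Σxᵢ is Gamma(α+n, β+T).
Posterior: Gamma(9.9+12, 1.0+6.4) = Gamma(21.9, 7.4).
The predictive distribution for the next observation is Lomax; its mean is β/(α−1) = 7.4/20.9 = 0.3541.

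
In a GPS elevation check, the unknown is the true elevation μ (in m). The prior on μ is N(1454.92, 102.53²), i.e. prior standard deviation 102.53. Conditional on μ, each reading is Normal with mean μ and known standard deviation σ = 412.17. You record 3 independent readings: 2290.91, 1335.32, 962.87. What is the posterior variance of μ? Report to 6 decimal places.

For Normal data with known variance σ², a Normal(μ₀, σ₀²) prior on μ is conjugate. Posterior precision = 1/σ₀² + n/σ²; posterior mean is the precision-weighted average of μ₀ and x̄.
σ₀² = 102.53² = 10512.4009, σ² = 412.17² = 169884.1089; σ² + n·σ₀² = 169884.1089 + 3·10512.4009 = 201421.3116.
Posterior precision = 1/σ₀² + n/σ² = 1/10512.4009 + 3/169884.1089 = (σ² + n·σ₀²)/(σ₀²σ²) = 201421.3116/(10512.4009·169884.1089); posterior variance σₙ² = σ₀²σ²/(σ² + n·σ₀²) = 10512.4009·169884.1089/201421.3116 = 8866.439430.

8866.439430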